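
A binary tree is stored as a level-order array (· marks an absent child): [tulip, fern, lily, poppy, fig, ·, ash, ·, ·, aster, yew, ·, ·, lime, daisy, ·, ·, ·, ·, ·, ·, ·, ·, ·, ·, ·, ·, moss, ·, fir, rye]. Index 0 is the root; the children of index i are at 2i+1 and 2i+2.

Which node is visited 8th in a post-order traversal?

fir

Post-order visits the left subtree, then the right subtree, then the node.
At tulip: go left to fern.
  At fern: go left to poppy.
    poppy is a leaf — visit poppy.
  At fern: go right to fig.
    At fig: go left to aster.
      aster is a leaf — visit aster.
    At fig: go right to yew.
      yew is a leaf — visit yew.
    Visit fig.
  Visit fern.
At tulip: go right to lily.
  At lily: no left child.
  At lily: go right to ash.
    At ash: go left to lime.
      At lime: go left to moss.
        moss is a leaf — visit moss.
      At lime: no right child.
      Visit lime.
    At ash: go right to daisy.
      At daisy: go left to fir.
        fir is a leaf — visit fir.
      At daisy: go right to rye.
        rye is a leaf — visit rye.
      Visit daisy.
    Visit ash.
  Visit lily.
Visit tulip.
Full post-order sequence: poppy, aster, yew, fig, fern, moss, lime, fir, rye, daisy, ash, lily, tulip.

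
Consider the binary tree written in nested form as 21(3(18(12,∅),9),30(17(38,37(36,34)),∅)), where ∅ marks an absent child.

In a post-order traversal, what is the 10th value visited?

30

Post-order visits the left subtree, then the right subtree, then the node.
At 21: go left to 3.
  At 3: go left to 18.
    At 18: go left to 12.
      12 is a leaf — visit 12.
    At 18: no right child.
    Visit 18.
  At 3: go right to 9.
    9 is a leaf — visit 9.
  Visit 3.
At 21: go right to 30.
  At 30: go left to 17.
    At 17: go left to 38.
      38 is a leaf — visit 38.
    At 17: go right to 37.
      At 37: go left to 36.
        36 is a leaf — visit 36.
      At 37: go right to 34.
        34 is a leaf — visit 34.
      Visit 37.
    Visit 17.
  At 30: no right child.
  Visit 30.
Visit 21.
Full post-order sequence: 12, 18, 9, 3, 38, 36, 34, 37, 17, 30, 21.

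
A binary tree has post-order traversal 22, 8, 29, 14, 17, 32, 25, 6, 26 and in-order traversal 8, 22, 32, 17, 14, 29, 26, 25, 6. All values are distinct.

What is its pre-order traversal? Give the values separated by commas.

26, 32, 8, 22, 17, 14, 29, 6, 25

The last element of post-order is the root; it splits in-order into left and right subtrees.
Root 26: left subtree has 6 nodes {8, 22, 32, 17, 14, 29}, right has 2 {25, 6}.
  Root 32: left subtree has 2 nodes {8, 22}, right has 3 {17, 14, 29}.
    Root 8: left subtree has 0 nodes { }, right has 1 {22}.
    Root 17: left subtree has 0 nodes { }, right has 2 {14, 29}.
      Root 14: left subtree has 0 nodes { }, right has 1 {29}.
  Root 6: left subtree has 1 node {25}, right has 0 { }.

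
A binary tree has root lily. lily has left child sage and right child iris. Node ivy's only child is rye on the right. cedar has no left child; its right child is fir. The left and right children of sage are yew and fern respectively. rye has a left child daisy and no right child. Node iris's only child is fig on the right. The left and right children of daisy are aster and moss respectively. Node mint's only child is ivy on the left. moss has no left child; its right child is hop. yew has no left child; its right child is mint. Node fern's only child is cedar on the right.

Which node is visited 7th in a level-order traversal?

mint

Level-order visits nodes level by level from the root, left to right within each level.
Level 0: lily
Level 1: sage, iris
Level 2: yew, fern, fig
Level 3: mint, cedar
Level 4: ivy, fir
Level 5: rye
Level 6: daisy
Level 7: aster, moss
Level 8: hop
Full level-order sequence: lily, sage, iris, yew, fern, fig, mint, cedar, ivy, fir, rye, daisy, aster, moss, hop.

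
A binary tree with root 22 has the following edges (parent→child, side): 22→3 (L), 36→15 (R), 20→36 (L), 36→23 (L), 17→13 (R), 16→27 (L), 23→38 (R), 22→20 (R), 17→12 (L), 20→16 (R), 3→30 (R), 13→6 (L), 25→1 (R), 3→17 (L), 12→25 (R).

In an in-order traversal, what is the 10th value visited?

23

In-order visits the left subtree, then the node, then the right subtree.
At 22: go left to 3.
  At 3: go left to 17.
    At 17: go left to 12.
      At 12: no left child.
      Visit 12.
      At 12: go right to 25.
        At 25: no left child.
        Visit 25.
        At 25: go right to 1.
          1 is a leaf — visit 1.
    Visit 17.
    At 17: go right to 13.
      At 13: go left to 6.
        6 is a leaf — visit 6.
      Visit 13.
      At 13: no right child.
  Visit 3.
  At 3: go right to 30.
    30 is a leaf — visit 30.
Visit 22.
At 22: go right to 20.
  At 20: go left to 36.
    At 36: go left to 23.
      At 23: no left child.
      Visit 23.
      At 23: go right to 38.
        38 is a leaf — visit 38.
    Visit 36.
    At 36: go right to 15.
      15 is a leaf — visit 15.
  Visit 20.
  At 20: go right to 16.
    At 16: go left to 27.
      27 is a leaf — visit 27.
    Visit 16.
    At 16: no right child.
Full in-order sequence: 12, 25, 1, 17, 6, 13, 3, 30, 22, 23, 38, 36, 15, 20, 27, 16.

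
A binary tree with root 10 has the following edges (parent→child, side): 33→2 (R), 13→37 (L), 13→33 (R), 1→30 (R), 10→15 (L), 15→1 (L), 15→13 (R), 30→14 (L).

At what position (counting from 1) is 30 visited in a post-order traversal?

Post-order visits the left subtree, then the right subtree, then the node.
At 10: go left to 15.
  At 15: go left to 1.
    At 1: no left child.
    At 1: go right to 30.
      At 30: go left to 14.
        14 is a leaf — visit 14.
      At 30: no right child.
      Visit 30.
    Visit 1.
  At 15: go right to 13.
    At 13: go left to 37.
      37 is a leaf — visit 37.
    At 13: go right to 33.
      At 33: no left child.
      At 33: go right to 2.
        2 is a leaf — visit 2.
      Visit 33.
    Visit 13.
  Visit 15.
At 10: no right child.
Visit 10.
Full post-order sequence: 14, 30, 1, 37, 2, 33, 13, 15, 10.

2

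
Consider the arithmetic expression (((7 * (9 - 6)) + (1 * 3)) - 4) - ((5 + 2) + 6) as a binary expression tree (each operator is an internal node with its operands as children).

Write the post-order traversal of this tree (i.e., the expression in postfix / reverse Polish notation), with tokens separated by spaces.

7 9 6 - * 1 3 * + 4 - 5 2 + 6 + -

Post-order on an expression tree gives postfix notation: for each operator, emit left operand, right operand, then the operator.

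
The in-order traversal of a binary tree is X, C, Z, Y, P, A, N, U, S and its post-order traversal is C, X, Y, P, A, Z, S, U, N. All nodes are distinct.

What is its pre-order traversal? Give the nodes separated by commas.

N, Z, X, C, A, P, Y, U, S

The last element of post-order is the root; it splits in-order into left and right subtrees.
Root N: left subtree has 6 nodes {X, C, Z, Y, P, A}, right has 2 {U, S}.
  Root Z: left subtree has 2 nodes {X, C}, right has 3 {Y, P, A}.
    Root X: left subtree has 0 nodes { }, right has 1 {C}.
    Root A: left subtree has 2 nodes {Y, P}, right has 0 { }.
      Root P: left subtree has 1 node {Y}, right has 0 { }.
  Root U: left subtree has 0 nodes { }, right has 1 {S}.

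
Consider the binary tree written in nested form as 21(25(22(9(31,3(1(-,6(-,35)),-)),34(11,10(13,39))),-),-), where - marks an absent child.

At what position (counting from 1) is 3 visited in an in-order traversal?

6

In-order visits the left subtree, then the node, then the right subtree.
At 21: go left to 25.
  At 25: go left to 22.
    At 22: go left to 9.
      At 9: go left to 31.
        31 is a leaf — visit 31.
      Visit 9.
      At 9: go right to 3.
        At 3: go left to 1.
          At 1: no left child.
          Visit 1.
          At 1: go right to 6.
            At 6: no left child.
            Visit 6.
            At 6: go right to 35.
              35 is a leaf — visit 35.
        Visit 3.
        At 3: no right child.
    Visit 22.
    At 22: go right to 34.
      At 34: go left to 11.
        11 is a leaf — visit 11.
      Visit 34.
      At 34: go right to 10.
        At 10: go left to 13.
          13 is a leaf — visit 13.
        Visit 10.
        At 10: go right to 39.
          39 is a leaf — visit 39.
  Visit 25.
  At 25: no right child.
Visit 21.
At 21: no right child.
Full in-order sequence: 31, 9, 1, 6, 35, 3, 22, 11, 34, 13, 10, 39, 25, 21.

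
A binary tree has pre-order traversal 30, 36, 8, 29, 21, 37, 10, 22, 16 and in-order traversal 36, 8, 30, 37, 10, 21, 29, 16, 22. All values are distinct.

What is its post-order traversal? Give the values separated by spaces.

The first element of pre-order is the root; it splits in-order into left and right subtrees.
Root 30: left subtree has 2 nodes {36, 8}, right has 6 {37, 10, 21, 29, 16, 22}.
  Root 36: left subtree has 0 nodes { }, right has 1 {8}.
  Root 29: left subtree has 3 nodes {37, 10, 21}, right has 2 {16, 22}.
    Root 21: left subtree has 2 nodes {37, 10}, right has 0 { }.
      Root 37: left subtree has 0 nodes { }, right has 1 {10}.
    Root 22: left subtree has 1 node {16}, right has 0 { }.

8 36 10 37 21 16 22 29 30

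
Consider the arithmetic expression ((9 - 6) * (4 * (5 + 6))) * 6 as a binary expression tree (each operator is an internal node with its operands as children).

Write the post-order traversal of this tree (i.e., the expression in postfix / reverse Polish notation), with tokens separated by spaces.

9 6 - 4 5 6 + * * 6 *

Post-order on an expression tree gives postfix notation: for each operator, emit left operand, right operand, then the operator.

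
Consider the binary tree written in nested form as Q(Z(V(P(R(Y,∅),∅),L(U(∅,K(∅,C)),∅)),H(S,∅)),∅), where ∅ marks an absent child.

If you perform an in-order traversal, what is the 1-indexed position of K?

In-order visits the left subtree, then the node, then the right subtree.
At Q: go left to Z.
  At Z: go left to V.
    At V: go left to P.
      At P: go left to R.
        At R: go left to Y.
          Y is a leaf — visit Y.
        Visit R.
        At R: no right child.
      Visit P.
      At P: no right child.
    Visit V.
    At V: go right to L.
      At L: go left to U.
        At U: no left child.
        Visit U.
        At U: go right to K.
          At K: no left child.
          Visit K.
          At K: go right to C.
            C is a leaf — visit C.
      Visit L.
      At L: no right child.
  Visit Z.
  At Z: go right to H.
    At H: go left to S.
      S is a leaf — visit S.
    Visit H.
    At H: no right child.
Visit Q.
At Q: no right child.
Full in-order sequence: Y, R, P, V, U, K, C, L, Z, S, H, Q.

6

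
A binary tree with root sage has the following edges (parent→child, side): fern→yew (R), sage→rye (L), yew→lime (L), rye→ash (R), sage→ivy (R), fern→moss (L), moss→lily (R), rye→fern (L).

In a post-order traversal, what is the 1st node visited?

Post-order visits the left subtree, then the right subtree, then the node.
At sage: go left to rye.
  At rye: go left to fern.
    At fern: go left to moss.
      At moss: no left child.
      At moss: go right to lily.
        lily is a leaf — visit lily.
      Visit moss.
    At fern: go right to yew.
      At yew: go left to lime.
        lime is a leaf — visit lime.
      At yew: no right child.
      Visit yew.
    Visit fern.
  At rye: go right to ash.
    ash is a leaf — visit ash.
  Visit rye.
At sage: go right to ivy.
  ivy is a leaf — visit ivy.
Visit sage.
Full post-order sequence: lily, moss, lime, yew, fern, ash, rye, ivy, sage.

lily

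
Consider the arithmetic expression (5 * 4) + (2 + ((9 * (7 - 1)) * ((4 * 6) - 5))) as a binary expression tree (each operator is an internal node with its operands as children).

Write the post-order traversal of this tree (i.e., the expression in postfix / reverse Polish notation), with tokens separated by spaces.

Post-order on an expression tree gives postfix notation: for each operator, emit left operand, right operand, then the operator.

5 4 * 2 9 7 1 - * 4 6 * 5 - * + +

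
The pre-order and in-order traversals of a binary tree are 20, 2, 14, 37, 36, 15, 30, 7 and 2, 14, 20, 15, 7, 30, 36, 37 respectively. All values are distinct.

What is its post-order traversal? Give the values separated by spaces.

14 2 7 30 15 36 37 20

The first element of pre-order is the root; it splits in-order into left and right subtrees.
Root 20: left subtree has 2 nodes {2, 14}, right has 5 {15, 7, 30, 36, 37}.
  Root 2: left subtree has 0 nodes { }, right has 1 {14}.
  Root 37: left subtree has 4 nodes {15, 7, 30, 36}, right has 0 { }.
    Root 36: left subtree has 3 nodes {15, 7, 30}, right has 0 { }.
      Root 15: left subtree has 0 nodes { }, right has 2 {7, 30}.
        Root 30: left subtree has 1 node {7}, right has 0 { }.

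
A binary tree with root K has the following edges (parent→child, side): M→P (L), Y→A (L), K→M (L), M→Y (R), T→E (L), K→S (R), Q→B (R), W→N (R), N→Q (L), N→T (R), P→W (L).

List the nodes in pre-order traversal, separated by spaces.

Pre-order visits the node, then its left subtree, then its right subtree.
Visit K.
At K: go left to M.
  Visit M.
  At M: go left to P.
    Visit P.
    At P: go left to W.
      Visit W.
      At W: no left child.
      At W: go right to N.
        Visit N.
        At N: go left to Q.
          Visit Q.
          At Q: no left child.
          At Q: go right to B.
            B is a leaf — visit B.
        At N: go right to T.
          Visit T.
          At T: go left to E.
            E is a leaf — visit E.
          At T: no right child.
    At P: no right child.
  At M: go right to Y.
    Visit Y.
    At Y: go left to A.
      A is a leaf — visit A.
    At Y: no right child.
At K: go right to S.
  S is a leaf — visit S.

K M P W N Q B T E Y A S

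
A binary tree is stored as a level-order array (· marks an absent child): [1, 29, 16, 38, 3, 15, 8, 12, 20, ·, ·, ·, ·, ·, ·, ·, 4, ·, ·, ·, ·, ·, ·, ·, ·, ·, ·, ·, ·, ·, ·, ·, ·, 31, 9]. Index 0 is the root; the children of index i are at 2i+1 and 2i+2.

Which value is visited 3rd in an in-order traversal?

4

In-order visits the left subtree, then the node, then the right subtree.
At 1: go left to 29.
  At 29: go left to 38.
    At 38: go left to 12.
      At 12: no left child.
      Visit 12.
      At 12: go right to 4.
        At 4: go left to 31.
          31 is a leaf — visit 31.
        Visit 4.
        At 4: go right to 9.
          9 is a leaf — visit 9.
    Visit 38.
    At 38: go right to 20.
      20 is a leaf — visit 20.
  Visit 29.
  At 29: go right to 3.
    3 is a leaf — visit 3.
Visit 1.
At 1: go right to 16.
  At 16: go left to 15.
    15 is a leaf — visit 15.
  Visit 16.
  At 16: go right to 8.
    8 is a leaf — visit 8.
Full in-order sequence: 12, 31, 4, 9, 38, 20, 29, 3, 1, 15, 16, 8.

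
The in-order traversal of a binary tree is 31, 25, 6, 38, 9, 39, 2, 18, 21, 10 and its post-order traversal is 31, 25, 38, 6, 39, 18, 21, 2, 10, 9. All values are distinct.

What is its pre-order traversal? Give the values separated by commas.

The last element of post-order is the root; it splits in-order into left and right subtrees.
Root 9: left subtree has 4 nodes {31, 25, 6, 38}, right has 5 {39, 2, 18, 21, 10}.
  Root 6: left subtree has 2 nodes {31, 25}, right has 1 {38}.
    Root 25: left subtree has 1 node {31}, right has 0 { }.
  Root 10: left subtree has 4 nodes {39, 2, 18, 21}, right has 0 { }.
    Root 2: left subtree has 1 node {39}, right has 2 {18, 21}.
      Root 21: left subtree has 1 node {18}, right has 0 { }.

9, 6, 25, 31, 38, 10, 2, 39, 21, 18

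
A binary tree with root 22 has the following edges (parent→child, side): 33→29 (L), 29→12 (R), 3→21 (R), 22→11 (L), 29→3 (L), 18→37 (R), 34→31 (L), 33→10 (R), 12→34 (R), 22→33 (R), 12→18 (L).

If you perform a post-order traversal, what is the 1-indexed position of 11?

1

Post-order visits the left subtree, then the right subtree, then the node.
At 22: go left to 11.
  11 is a leaf — visit 11.
At 22: go right to 33.
  At 33: go left to 29.
    At 29: go left to 3.
      At 3: no left child.
      At 3: go right to 21.
        21 is a leaf — visit 21.
      Visit 3.
    At 29: go right to 12.
      At 12: go left to 18.
        At 18: no left child.
        At 18: go right to 37.
          37 is a leaf — visit 37.
        Visit 18.
      At 12: go right to 34.
        At 34: go left to 31.
          31 is a leaf — visit 31.
        At 34: no right child.
        Visit 34.
      Visit 12.
    Visit 29.
  At 33: go right to 10.
    10 is a leaf — visit 10.
  Visit 33.
Visit 22.
Full post-order sequence: 11, 21, 3, 37, 18, 31, 34, 12, 29, 10, 33, 22.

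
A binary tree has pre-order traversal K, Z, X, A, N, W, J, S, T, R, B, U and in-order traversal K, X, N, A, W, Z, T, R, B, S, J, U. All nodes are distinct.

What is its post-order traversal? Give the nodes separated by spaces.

N W A X B R T S U J Z K

The first element of pre-order is the root; it splits in-order into left and right subtrees.
Root K: left subtree has 0 nodes { }, right has 11 {X, N, A, W, Z, T, R, B, S, J, U}.
  Root Z: left subtree has 4 nodes {X, N, A, W}, right has 6 {T, R, B, S, J, U}.
    Root X: left subtree has 0 nodes { }, right has 3 {N, A, W}.
      Root A: left subtree has 1 node {N}, right has 1 {W}.
    Root J: left subtree has 4 nodes {T, R, B, S}, right has 1 {U}.
      Root S: left subtree has 3 nodes {T, R, B}, right has 0 { }.
        Root T: left subtree has 0 nodes { }, right has 2 {R, B}.
          Root R: left subtree has 0 nodes { }, right has 1 {B}.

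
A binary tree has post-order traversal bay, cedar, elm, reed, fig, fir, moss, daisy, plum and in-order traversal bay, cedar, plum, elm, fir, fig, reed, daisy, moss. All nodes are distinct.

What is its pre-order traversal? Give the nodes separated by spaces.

plum cedar bay daisy fir elm fig reed moss

The last element of post-order is the root; it splits in-order into left and right subtrees.
Root plum: left subtree has 2 nodes {bay, cedar}, right has 6 {elm, fir, fig, reed, daisy, moss}.
  Root cedar: left subtree has 1 node {bay}, right has 0 { }.
  Root daisy: left subtree has 4 nodes {elm, fir, fig, reed}, right has 1 {moss}.
    Root fir: left subtree has 1 node {elm}, right has 2 {fig, reed}.
      Root fig: left subtree has 0 nodes { }, right has 1 {reed}.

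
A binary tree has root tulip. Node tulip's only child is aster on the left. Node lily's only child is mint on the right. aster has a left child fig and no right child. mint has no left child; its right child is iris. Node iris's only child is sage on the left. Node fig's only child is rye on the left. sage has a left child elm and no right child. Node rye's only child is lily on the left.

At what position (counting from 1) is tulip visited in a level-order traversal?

Level-order visits nodes level by level from the root, left to right within each level.
Level 0: tulip
Level 1: aster
Level 2: fig
Level 3: rye
Level 4: lily
Level 5: mint
Level 6: iris
Level 7: sage
Level 8: elm
Full level-order sequence: tulip, aster, fig, rye, lily, mint, iris, sage, elm.

1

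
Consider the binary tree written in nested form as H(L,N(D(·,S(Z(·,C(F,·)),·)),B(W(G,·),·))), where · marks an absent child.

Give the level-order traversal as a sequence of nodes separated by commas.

H, L, N, D, B, S, W, Z, G, C, F

Level-order visits nodes level by level from the root, left to right within each level.
Level 0: H
Level 1: L, N
Level 2: D, B
Level 3: S, W
Level 4: Z, G
Level 5: C
Level 6: F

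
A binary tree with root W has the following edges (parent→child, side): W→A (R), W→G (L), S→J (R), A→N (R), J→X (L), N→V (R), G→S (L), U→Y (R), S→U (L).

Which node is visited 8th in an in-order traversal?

In-order visits the left subtree, then the node, then the right subtree.
At W: go left to G.
  At G: go left to S.
    At S: go left to U.
      At U: no left child.
      Visit U.
      At U: go right to Y.
        Y is a leaf — visit Y.
    Visit S.
    At S: go right to J.
      At J: go left to X.
        X is a leaf — visit X.
      Visit J.
      At J: no right child.
  Visit G.
  At G: no right child.
Visit W.
At W: go right to A.
  At A: no left child.
  Visit A.
  At A: go right to N.
    At N: no left child.
    Visit N.
    At N: go right to V.
      V is a leaf — visit V.
Full in-order sequence: U, Y, S, X, J, G, W, A, N, V.

A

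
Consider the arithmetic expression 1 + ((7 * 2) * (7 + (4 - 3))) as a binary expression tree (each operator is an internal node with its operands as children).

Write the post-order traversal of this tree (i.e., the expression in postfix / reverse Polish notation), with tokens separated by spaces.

Post-order on an expression tree gives postfix notation: for each operator, emit left operand, right operand, then the operator.

1 7 2 * 7 4 3 - + * +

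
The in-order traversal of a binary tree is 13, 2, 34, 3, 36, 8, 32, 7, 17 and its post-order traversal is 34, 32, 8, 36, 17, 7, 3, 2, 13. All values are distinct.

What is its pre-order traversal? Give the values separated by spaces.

The last element of post-order is the root; it splits in-order into left and right subtrees.
Root 13: left subtree has 0 nodes { }, right has 8 {2, 34, 3, 36, 8, 32, 7, 17}.
  Root 2: left subtree has 0 nodes { }, right has 7 {34, 3, 36, 8, 32, 7, 17}.
    Root 3: left subtree has 1 node {34}, right has 5 {36, 8, 32, 7, 17}.
      Root 7: left subtree has 3 nodes {36, 8, 32}, right has 1 {17}.
        Root 36: left subtree has 0 nodes { }, right has 2 {8, 32}.
          Root 8: left subtree has 0 nodes { }, right has 1 {32}.

13 2 3 34 7 36 8 32 17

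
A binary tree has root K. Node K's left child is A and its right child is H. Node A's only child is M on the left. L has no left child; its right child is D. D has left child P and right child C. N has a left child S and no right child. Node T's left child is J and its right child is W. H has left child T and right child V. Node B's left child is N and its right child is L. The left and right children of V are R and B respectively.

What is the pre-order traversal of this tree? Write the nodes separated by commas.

K, A, M, H, T, J, W, V, R, B, N, S, L, D, P, C

Pre-order visits the node, then its left subtree, then its right subtree.
Visit K.
At K: go left to A.
  Visit A.
  At A: go left to M.
    M is a leaf — visit M.
  At A: no right child.
At K: go right to H.
  Visit H.
  At H: go left to T.
    Visit T.
    At T: go left to J.
      J is a leaf — visit J.
    At T: go right to W.
      W is a leaf — visit W.
  At H: go right to V.
    Visit V.
    At V: go left to R.
      R is a leaf — visit R.
    At V: go right to B.
      Visit B.
      At B: go left to N.
        Visit N.
        At N: go left to S.
          S is a leaf — visit S.
        At N: no right child.
      At B: go right to L.
        Visit L.
        At L: no left child.
        At L: go right to D.
          Visit D.
          At D: go left to P.
            P is a leaf — visit P.
          At D: go right to C.
            C is a leaf — visit C.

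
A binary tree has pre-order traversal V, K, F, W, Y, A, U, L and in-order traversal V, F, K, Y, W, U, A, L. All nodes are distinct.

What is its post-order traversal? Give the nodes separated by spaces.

F Y U L A W K V

The first element of pre-order is the root; it splits in-order into left and right subtrees.
Root V: left subtree has 0 nodes { }, right has 7 {F, K, Y, W, U, A, L}.
  Root K: left subtree has 1 node {F}, right has 5 {Y, W, U, A, L}.
    Root W: left subtree has 1 node {Y}, right has 3 {U, A, L}.
      Root A: left subtree has 1 node {U}, right has 1 {L}.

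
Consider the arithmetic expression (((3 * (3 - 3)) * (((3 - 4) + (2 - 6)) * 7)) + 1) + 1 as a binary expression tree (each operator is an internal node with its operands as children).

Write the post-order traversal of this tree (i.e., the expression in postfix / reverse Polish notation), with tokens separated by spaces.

Post-order on an expression tree gives postfix notation: for each operator, emit left operand, right operand, then the operator.

3 3 3 - * 3 4 - 2 6 - + 7 * * 1 + 1 +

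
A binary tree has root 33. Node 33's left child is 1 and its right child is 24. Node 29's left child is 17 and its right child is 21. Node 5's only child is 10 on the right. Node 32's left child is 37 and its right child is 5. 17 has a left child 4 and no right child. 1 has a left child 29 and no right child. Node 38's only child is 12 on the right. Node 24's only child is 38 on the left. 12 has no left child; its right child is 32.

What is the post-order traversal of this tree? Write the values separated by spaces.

4 17 21 29 1 37 10 5 32 12 38 24 33

Post-order visits the left subtree, then the right subtree, then the node.
At 33: go left to 1.
  At 1: go left to 29.
    At 29: go left to 17.
      At 17: go left to 4.
        4 is a leaf — visit 4.
      At 17: no right child.
      Visit 17.
    At 29: go right to 21.
      21 is a leaf — visit 21.
    Visit 29.
  At 1: no right child.
  Visit 1.
At 33: go right to 24.
  At 24: go left to 38.
    At 38: no left child.
    At 38: go right to 12.
      At 12: no left child.
      At 12: go right to 32.
        At 32: go left to 37.
          37 is a leaf — visit 37.
        At 32: go right to 5.
          At 5: no left child.
          At 5: go right to 10.
            10 is a leaf — visit 10.
          Visit 5.
        Visit 32.
      Visit 12.
    Visit 38.
  At 24: no right child.
  Visit 24.
Visit 33.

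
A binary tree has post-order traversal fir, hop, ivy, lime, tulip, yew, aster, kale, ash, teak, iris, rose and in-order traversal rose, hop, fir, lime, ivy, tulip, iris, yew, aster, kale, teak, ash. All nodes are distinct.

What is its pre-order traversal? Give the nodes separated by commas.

The last element of post-order is the root; it splits in-order into left and right subtrees.
Root rose: left subtree has 0 nodes { }, right has 11 {hop, fir, lime, ivy, tulip, iris, yew, aster, kale, teak, ash}.
  Root iris: left subtree has 5 nodes {hop, fir, lime, ivy, tulip}, right has 5 {yew, aster, kale, teak, ash}.
    Root tulip: left subtree has 4 nodes {hop, fir, lime, ivy}, right has 0 { }.
      Root lime: left subtree has 2 nodes {hop, fir}, right has 1 {ivy}.
        Root hop: left subtree has 0 nodes { }, right has 1 {fir}.
    Root teak: left subtree has 3 nodes {yew, aster, kale}, right has 1 {ash}.
      Root kale: left subtree has 2 nodes {yew, aster}, right has 0 { }.
        Root aster: left subtree has 1 node {yew}, right has 0 { }.

rose, iris, tulip, lime, hop, fir, ivy, teak, kale, aster, yew, ash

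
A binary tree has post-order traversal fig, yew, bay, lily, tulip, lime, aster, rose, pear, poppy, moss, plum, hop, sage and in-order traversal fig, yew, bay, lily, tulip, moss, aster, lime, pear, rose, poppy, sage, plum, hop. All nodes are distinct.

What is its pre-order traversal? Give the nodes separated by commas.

The last element of post-order is the root; it splits in-order into left and right subtrees.
Root sage: left subtree has 11 nodes {fig, yew, bay, lily, tulip, moss, aster, lime, pear, rose, poppy}, right has 2 {plum, hop}.
  Root moss: left subtree has 5 nodes {fig, yew, bay, lily, tulip}, right has 5 {aster, lime, pear, rose, poppy}.
    Root tulip: left subtree has 4 nodes {fig, yew, bay, lily}, right has 0 { }.
      Root lily: left subtree has 3 nodes {fig, yew, bay}, right has 0 { }.
        Root bay: left subtree has 2 nodes {fig, yew}, right has 0 { }.
          Root yew: left subtree has 1 node {fig}, right has 0 { }.
    Root poppy: left subtree has 4 nodes {aster, lime, pear, rose}, right has 0 { }.
      Root pear: left subtree has 2 nodes {aster, lime}, right has 1 {rose}.
        Root aster: left subtree has 0 nodes { }, right has 1 {lime}.
  Root hop: left subtree has 1 node {plum}, right has 0 { }.

sage, moss, tulip, lily, bay, yew, fig, poppy, pear, aster, lime, rose, hop, plum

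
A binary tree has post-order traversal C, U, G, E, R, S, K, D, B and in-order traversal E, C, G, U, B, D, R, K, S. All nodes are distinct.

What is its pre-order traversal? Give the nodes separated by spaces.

B E G C U D K R S

The last element of post-order is the root; it splits in-order into left and right subtrees.
Root B: left subtree has 4 nodes {E, C, G, U}, right has 4 {D, R, K, S}.
  Root E: left subtree has 0 nodes { }, right has 3 {C, G, U}.
    Root G: left subtree has 1 node {C}, right has 1 {U}.
  Root D: left subtree has 0 nodes { }, right has 3 {R, K, S}.
    Root K: left subtree has 1 node {R}, right has 1 {S}.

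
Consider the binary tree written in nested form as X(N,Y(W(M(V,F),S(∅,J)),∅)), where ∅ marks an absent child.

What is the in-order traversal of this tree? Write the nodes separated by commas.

In-order visits the left subtree, then the node, then the right subtree.
At X: go left to N.
  N is a leaf — visit N.
Visit X.
At X: go right to Y.
  At Y: go left to W.
    At W: go left to M.
      At M: go left to V.
        V is a leaf — visit V.
      Visit M.
      At M: go right to F.
        F is a leaf — visit F.
    Visit W.
    At W: go right to S.
      At S: no left child.
      Visit S.
      At S: go right to J.
        J is a leaf — visit J.
  Visit Y.
  At Y: no right child.

N, X, V, M, F, W, S, J, Y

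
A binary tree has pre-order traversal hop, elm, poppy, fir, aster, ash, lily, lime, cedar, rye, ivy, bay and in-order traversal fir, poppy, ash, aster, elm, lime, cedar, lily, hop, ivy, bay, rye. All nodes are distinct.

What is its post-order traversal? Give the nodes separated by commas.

The first element of pre-order is the root; it splits in-order into left and right subtrees.
Root hop: left subtree has 8 nodes {fir, poppy, ash, aster, elm, lime, cedar, lily}, right has 3 {ivy, bay, rye}.
  Root elm: left subtree has 4 nodes {fir, poppy, ash, aster}, right has 3 {lime, cedar, lily}.
    Root poppy: left subtree has 1 node {fir}, right has 2 {ash, aster}.
      Root aster: left subtree has 1 node {ash}, right has 0 { }.
    Root lily: left subtree has 2 nodes {lime, cedar}, right has 0 { }.
      Root lime: left subtree has 0 nodes { }, right has 1 {cedar}.
  Root rye: left subtree has 2 nodes {ivy, bay}, right has 0 { }.
    Root ivy: left subtree has 0 nodes { }, right has 1 {bay}.

fir, ash, aster, poppy, cedar, lime, lily, elm, bay, ivy, rye, hop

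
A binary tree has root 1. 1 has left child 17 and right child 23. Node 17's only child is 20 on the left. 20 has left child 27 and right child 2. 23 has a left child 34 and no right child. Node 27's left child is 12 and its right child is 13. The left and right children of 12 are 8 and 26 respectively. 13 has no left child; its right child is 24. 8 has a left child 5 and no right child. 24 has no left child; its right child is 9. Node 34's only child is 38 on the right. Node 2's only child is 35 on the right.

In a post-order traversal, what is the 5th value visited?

Post-order visits the left subtree, then the right subtree, then the node.
At 1: go left to 17.
  At 17: go left to 20.
    At 20: go left to 27.
      At 27: go left to 12.
        At 12: go left to 8.
          At 8: go left to 5.
            5 is a leaf — visit 5.
          At 8: no right child.
          Visit 8.
        At 12: go right to 26.
          26 is a leaf — visit 26.
        Visit 12.
      At 27: go right to 13.
        At 13: no left child.
        At 13: go right to 24.
          At 24: no left child.
          At 24: go right to 9.
            9 is a leaf — visit 9.
          Visit 24.
        Visit 13.
      Visit 27.
    At 20: go right to 2.
      At 2: no left child.
      At 2: go right to 35.
        35 is a leaf — visit 35.
      Visit 2.
    Visit 20.
  At 17: no right child.
  Visit 17.
At 1: go right to 23.
  At 23: go left to 34.
    At 34: no left child.
    At 34: go right to 38.
      38 is a leaf — visit 38.
    Visit 34.
  At 23: no right child.
  Visit 23.
Visit 1.
Full post-order sequence: 5, 8, 26, 12, 9, 24, 13, 27, 35, 2, 20, 17, 38, 34, 23, 1.

9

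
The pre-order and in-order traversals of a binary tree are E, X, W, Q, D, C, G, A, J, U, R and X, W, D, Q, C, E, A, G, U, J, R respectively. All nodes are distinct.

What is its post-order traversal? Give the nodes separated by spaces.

The first element of pre-order is the root; it splits in-order into left and right subtrees.
Root E: left subtree has 5 nodes {X, W, D, Q, C}, right has 5 {A, G, U, J, R}.
  Root X: left subtree has 0 nodes { }, right has 4 {W, D, Q, C}.
    Root W: left subtree has 0 nodes { }, right has 3 {D, Q, C}.
      Root Q: left subtree has 1 node {D}, right has 1 {C}.
  Root G: left subtree has 1 node {A}, right has 3 {U, J, R}.
    Root J: left subtree has 1 node {U}, right has 1 {R}.

D C Q W X A U R J G E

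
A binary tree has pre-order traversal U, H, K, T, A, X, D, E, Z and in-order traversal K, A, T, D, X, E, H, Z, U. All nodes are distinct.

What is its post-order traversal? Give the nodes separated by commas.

A, D, E, X, T, K, Z, H, U

The first element of pre-order is the root; it splits in-order into left and right subtrees.
Root U: left subtree has 8 nodes {K, A, T, D, X, E, H, Z}, right has 0 { }.
  Root H: left subtree has 6 nodes {K, A, T, D, X, E}, right has 1 {Z}.
    Root K: left subtree has 0 nodes { }, right has 5 {A, T, D, X, E}.
      Root T: left subtree has 1 node {A}, right has 3 {D, X, E}.
        Root X: left subtree has 1 node {D}, right has 1 {E}.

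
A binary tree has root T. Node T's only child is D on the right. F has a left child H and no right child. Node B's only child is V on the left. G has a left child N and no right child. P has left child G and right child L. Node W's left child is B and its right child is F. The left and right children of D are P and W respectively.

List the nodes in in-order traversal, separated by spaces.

In-order visits the left subtree, then the node, then the right subtree.
At T: no left child.
Visit T.
At T: go right to D.
  At D: go left to P.
    At P: go left to G.
      At G: go left to N.
        N is a leaf — visit N.
      Visit G.
      At G: no right child.
    Visit P.
    At P: go right to L.
      L is a leaf — visit L.
  Visit D.
  At D: go right to W.
    At W: go left to B.
      At B: go left to V.
        V is a leaf — visit V.
      Visit B.
      At B: no right child.
    Visit W.
    At W: go right to F.
      At F: go left to H.
        H is a leaf — visit H.
      Visit F.
      At F: no right child.

T N G P L D V B W H F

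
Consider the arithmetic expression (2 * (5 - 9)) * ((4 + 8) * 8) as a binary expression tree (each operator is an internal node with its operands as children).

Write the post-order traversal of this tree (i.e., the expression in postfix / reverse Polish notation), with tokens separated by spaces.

2 5 9 - * 4 8 + 8 * *

Post-order on an expression tree gives postfix notation: for each operator, emit left operand, right operand, then the operator.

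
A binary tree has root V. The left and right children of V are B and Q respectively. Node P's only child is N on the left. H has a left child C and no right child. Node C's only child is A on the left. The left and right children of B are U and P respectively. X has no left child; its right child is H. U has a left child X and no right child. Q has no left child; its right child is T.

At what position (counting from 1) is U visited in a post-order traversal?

5

Post-order visits the left subtree, then the right subtree, then the node.
At V: go left to B.
  At B: go left to U.
    At U: go left to X.
      At X: no left child.
      At X: go right to H.
        At H: go left to C.
          At C: go left to A.
            A is a leaf — visit A.
          At C: no right child.
          Visit C.
        At H: no right child.
        Visit H.
      Visit X.
    At U: no right child.
    Visit U.
  At B: go right to P.
    At P: go left to N.
      N is a leaf — visit N.
    At P: no right child.
    Visit P.
  Visit B.
At V: go right to Q.
  At Q: no left child.
  At Q: go right to T.
    T is a leaf — visit T.
  Visit Q.
Visit V.
Full post-order sequence: A, C, H, X, U, N, P, B, T, Q, V.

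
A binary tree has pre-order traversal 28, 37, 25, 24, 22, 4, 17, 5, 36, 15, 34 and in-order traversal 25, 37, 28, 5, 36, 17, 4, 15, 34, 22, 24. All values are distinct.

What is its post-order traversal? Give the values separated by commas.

25, 37, 36, 5, 17, 34, 15, 4, 22, 24, 28

The first element of pre-order is the root; it splits in-order into left and right subtrees.
Root 28: left subtree has 2 nodes {25, 37}, right has 8 {5, 36, 17, 4, 15, 34, 22, 24}.
  Root 37: left subtree has 1 node {25}, right has 0 { }.
  Root 24: left subtree has 7 nodes {5, 36, 17, 4, 15, 34, 22}, right has 0 { }.
    Root 22: left subtree has 6 nodes {5, 36, 17, 4, 15, 34}, right has 0 { }.
      Root 4: left subtree has 3 nodes {5, 36, 17}, right has 2 {15, 34}.
        Root 17: left subtree has 2 nodes {5, 36}, right has 0 { }.
          Root 5: left subtree has 0 nodes { }, right has 1 {36}.
        Root 15: left subtree has 0 nodes { }, right has 1 {34}.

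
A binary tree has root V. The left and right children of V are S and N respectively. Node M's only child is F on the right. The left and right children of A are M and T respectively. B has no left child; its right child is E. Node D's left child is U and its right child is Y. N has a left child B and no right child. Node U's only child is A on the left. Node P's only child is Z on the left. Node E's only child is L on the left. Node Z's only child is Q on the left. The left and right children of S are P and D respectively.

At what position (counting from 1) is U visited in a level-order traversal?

Level-order visits nodes level by level from the root, left to right within each level.
Level 0: V
Level 1: S, N
Level 2: P, D, B
Level 3: Z, U, Y, E
Level 4: Q, A, L
Level 5: M, T
Level 6: F
Full level-order sequence: V, S, N, P, D, B, Z, U, Y, E, Q, A, L, M, T, F.

8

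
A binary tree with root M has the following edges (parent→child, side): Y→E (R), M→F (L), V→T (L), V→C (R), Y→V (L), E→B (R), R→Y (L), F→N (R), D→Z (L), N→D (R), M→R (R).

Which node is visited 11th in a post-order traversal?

R

Post-order visits the left subtree, then the right subtree, then the node.
At M: go left to F.
  At F: no left child.
  At F: go right to N.
    At N: no left child.
    At N: go right to D.
      At D: go left to Z.
        Z is a leaf — visit Z.
      At D: no right child.
      Visit D.
    Visit N.
  Visit F.
At M: go right to R.
  At R: go left to Y.
    At Y: go left to V.
      At V: go left to T.
        T is a leaf — visit T.
      At V: go right to C.
        C is a leaf — visit C.
      Visit V.
    At Y: go right to E.
      At E: no left child.
      At E: go right to B.
        B is a leaf — visit B.
      Visit E.
    Visit Y.
  At R: no right child.
  Visit R.
Visit M.
Full post-order sequence: Z, D, N, F, T, C, V, B, E, Y, R, M.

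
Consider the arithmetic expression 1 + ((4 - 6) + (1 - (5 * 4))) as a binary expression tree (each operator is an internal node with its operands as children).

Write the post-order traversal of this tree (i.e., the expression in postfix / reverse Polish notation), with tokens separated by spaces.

1 4 6 - 1 5 4 * - + +

Post-order on an expression tree gives postfix notation: for each operator, emit left operand, right operand, then the operator.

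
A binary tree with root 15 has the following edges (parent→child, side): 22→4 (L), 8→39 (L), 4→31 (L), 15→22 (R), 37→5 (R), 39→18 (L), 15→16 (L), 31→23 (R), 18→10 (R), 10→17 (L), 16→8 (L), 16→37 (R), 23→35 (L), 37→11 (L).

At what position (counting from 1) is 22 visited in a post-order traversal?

Post-order visits the left subtree, then the right subtree, then the node.
At 15: go left to 16.
  At 16: go left to 8.
    At 8: go left to 39.
      At 39: go left to 18.
        At 18: no left child.
        At 18: go right to 10.
          At 10: go left to 17.
            17 is a leaf — visit 17.
          At 10: no right child.
          Visit 10.
        Visit 18.
      At 39: no right child.
      Visit 39.
    At 8: no right child.
    Visit 8.
  At 16: go right to 37.
    At 37: go left to 11.
      11 is a leaf — visit 11.
    At 37: go right to 5.
      5 is a leaf — visit 5.
    Visit 37.
  Visit 16.
At 15: go right to 22.
  At 22: go left to 4.
    At 4: go left to 31.
      At 31: no left child.
      At 31: go right to 23.
        At 23: go left to 35.
          35 is a leaf — visit 35.
        At 23: no right child.
        Visit 23.
      Visit 31.
    At 4: no right child.
    Visit 4.
  At 22: no right child.
  Visit 22.
Visit 15.
Full post-order sequence: 17, 10, 18, 39, 8, 11, 5, 37, 16, 35, 23, 31, 4, 22, 15.

14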